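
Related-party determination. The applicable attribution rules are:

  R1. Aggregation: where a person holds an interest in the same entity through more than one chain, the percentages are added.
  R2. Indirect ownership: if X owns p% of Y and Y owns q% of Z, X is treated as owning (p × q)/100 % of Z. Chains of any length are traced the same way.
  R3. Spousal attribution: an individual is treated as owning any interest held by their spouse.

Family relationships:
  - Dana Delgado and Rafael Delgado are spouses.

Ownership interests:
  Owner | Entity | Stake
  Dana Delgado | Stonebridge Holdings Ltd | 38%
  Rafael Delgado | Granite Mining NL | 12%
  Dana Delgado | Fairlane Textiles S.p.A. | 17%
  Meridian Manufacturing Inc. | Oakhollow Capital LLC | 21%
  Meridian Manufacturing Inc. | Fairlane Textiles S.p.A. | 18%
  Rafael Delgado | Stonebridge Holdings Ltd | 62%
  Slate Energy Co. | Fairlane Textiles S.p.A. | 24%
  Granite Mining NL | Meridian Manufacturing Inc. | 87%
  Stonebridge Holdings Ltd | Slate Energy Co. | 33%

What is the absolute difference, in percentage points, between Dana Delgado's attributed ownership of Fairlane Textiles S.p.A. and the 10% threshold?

16.7992

By spousal attribution (R3), Dana Delgado is treated as also owning Rafael Delgado's interest in Stonebridge Holdings Ltd, giving 38% + 62% = 100%.
By spousal attribution (R3), Dana Delgado is treated as owning Rafael Delgado's 12% interest in Granite Mining NL.
Chain via Stonebridge Holdings Ltd → Slate Energy Co. (R2): 100% × 33% × 24% = 7.92% of Fairlane Textiles S.p.A.
Direct interest in Fairlane Textiles S.p.A: 17%.
Chain via Granite Mining NL → Meridian Manufacturing Inc. (R2): 12% × 87% × 18% = 1.8792% of Fairlane Textiles S.p.A.
Aggregating (R1): 7.92% + 17% + 1.8792% = 26.7992%.
26.7992% exceeds the 10% threshold by 16.7992 percentage points.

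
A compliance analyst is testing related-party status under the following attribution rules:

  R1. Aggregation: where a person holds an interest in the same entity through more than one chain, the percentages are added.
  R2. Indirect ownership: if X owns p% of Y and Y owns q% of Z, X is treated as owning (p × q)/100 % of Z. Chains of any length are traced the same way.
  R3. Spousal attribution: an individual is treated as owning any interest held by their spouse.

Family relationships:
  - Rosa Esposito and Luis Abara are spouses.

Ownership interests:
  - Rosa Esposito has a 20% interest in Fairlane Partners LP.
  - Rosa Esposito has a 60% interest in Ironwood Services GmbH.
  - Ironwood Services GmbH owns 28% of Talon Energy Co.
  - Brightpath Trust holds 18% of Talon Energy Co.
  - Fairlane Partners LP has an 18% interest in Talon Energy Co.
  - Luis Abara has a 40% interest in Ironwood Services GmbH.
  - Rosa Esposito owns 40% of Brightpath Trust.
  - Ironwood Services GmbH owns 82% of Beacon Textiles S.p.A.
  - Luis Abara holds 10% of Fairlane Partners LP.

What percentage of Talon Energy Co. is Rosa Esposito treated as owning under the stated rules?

40.6%

By spousal attribution (R3), Rosa Esposito is treated as also owning Luis Abara's interest in Fairlane Partners LP, giving 20% + 10% = 30%.
By spousal attribution (R3), Rosa Esposito is treated as also owning Luis Abara's interest in Ironwood Services GmbH, giving 60% + 40% = 100%.
Chain via Fairlane Partners LP (R2): 30% × 18% = 5.4% of Talon Energy Co.
Chain via Brightpath Trust (R2): 40% × 18% = 7.2% of Talon Energy Co.
Chain via Ironwood Services GmbH (R2): 100% × 28% = 28% of Talon Energy Co.
Aggregating (R1): 5.4% + 7.2% + 28% = 40.6%.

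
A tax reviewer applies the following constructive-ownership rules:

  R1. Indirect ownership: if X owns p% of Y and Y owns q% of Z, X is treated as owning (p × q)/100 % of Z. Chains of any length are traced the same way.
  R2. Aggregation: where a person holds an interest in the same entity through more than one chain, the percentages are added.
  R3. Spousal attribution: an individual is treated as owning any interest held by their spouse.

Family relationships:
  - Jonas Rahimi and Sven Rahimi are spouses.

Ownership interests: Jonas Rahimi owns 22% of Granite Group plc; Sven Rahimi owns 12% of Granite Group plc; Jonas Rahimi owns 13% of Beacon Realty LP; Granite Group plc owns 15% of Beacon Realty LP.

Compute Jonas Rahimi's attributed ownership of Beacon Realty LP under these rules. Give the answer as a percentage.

By spousal attribution (R3), Jonas Rahimi is treated as also owning Sven Rahimi's interest in Granite Group plc, giving 22% + 12% = 34%.
Chain via Granite Group plc (R1): 34% × 15% = 5.1% of Beacon Realty LP.
Direct interest in Beacon Realty LP: 13%.
Aggregating (R2): 5.1% + 13% = 18.1%.

18.1%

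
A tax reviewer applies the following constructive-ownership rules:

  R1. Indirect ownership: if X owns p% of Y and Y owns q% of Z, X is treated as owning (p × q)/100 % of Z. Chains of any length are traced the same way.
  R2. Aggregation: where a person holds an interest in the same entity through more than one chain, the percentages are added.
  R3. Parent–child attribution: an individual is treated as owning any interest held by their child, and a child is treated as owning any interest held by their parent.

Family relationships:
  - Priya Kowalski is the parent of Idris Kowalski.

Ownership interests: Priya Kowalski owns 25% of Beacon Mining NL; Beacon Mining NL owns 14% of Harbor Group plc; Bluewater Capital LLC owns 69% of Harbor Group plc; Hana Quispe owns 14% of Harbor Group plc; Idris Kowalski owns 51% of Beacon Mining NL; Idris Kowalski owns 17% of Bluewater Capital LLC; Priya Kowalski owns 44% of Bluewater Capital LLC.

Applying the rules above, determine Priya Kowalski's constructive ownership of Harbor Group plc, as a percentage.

52.73%

By parent–child attribution (R3), Priya Kowalski is treated as also owning Idris Kowalski's interest in Beacon Mining NL, giving 25% + 51% = 76%.
By parent–child attribution (R3), Priya Kowalski is treated as also owning Idris Kowalski's interest in Bluewater Capital LLC, giving 44% + 17% = 61%.
Chain via Beacon Mining NL (R1): 76% × 14% = 10.64% of Harbor Group plc.
Chain via Bluewater Capital LLC (R1): 61% × 69% = 42.09% of Harbor Group plc.
Aggregating (R2): 10.64% + 42.09% = 52.73%.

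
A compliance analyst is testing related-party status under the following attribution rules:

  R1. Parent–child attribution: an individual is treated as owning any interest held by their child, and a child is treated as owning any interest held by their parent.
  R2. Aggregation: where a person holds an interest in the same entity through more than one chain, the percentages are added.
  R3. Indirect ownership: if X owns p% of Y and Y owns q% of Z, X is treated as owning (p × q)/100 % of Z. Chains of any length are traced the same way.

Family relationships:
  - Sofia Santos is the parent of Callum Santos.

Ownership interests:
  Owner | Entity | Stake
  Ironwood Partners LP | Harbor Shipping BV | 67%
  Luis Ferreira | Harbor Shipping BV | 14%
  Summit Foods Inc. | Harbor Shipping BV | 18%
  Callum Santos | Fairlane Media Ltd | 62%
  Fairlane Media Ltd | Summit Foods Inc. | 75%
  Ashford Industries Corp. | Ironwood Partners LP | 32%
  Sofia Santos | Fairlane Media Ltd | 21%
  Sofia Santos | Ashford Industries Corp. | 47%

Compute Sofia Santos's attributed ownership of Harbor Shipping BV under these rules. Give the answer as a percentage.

21.2818%

By parent–child attribution (R1), Sofia Santos is treated as also owning Callum Santos's interest in Fairlane Media Ltd, giving 21% + 62% = 83%.
Chain via Ashford Industries Corp. → Ironwood Partners LP (R3): 47% × 32% × 67% = 10.0768% of Harbor Shipping BV.
Chain via Fairlane Media Ltd → Summit Foods Inc. (R3): 83% × 75% × 18% = 11.205% of Harbor Shipping BV.
Aggregating (R2): 10.0768% + 11.205% = 21.2818%.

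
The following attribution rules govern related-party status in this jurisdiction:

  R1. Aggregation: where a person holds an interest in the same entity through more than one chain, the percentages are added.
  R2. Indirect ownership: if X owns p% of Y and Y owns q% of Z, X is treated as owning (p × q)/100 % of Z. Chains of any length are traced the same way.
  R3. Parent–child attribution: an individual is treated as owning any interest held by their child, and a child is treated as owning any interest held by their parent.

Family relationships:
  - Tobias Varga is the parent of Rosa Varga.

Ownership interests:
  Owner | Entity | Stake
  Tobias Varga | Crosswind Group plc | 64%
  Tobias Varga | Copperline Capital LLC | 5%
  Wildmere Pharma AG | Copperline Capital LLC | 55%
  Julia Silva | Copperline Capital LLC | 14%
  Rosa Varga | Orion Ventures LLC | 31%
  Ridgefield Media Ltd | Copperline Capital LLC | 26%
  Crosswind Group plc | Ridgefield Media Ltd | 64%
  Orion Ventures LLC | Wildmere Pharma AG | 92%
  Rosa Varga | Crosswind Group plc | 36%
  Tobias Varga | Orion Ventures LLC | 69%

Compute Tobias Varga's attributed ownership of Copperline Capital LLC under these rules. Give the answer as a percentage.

72.24%

By parent–child attribution (R3), Tobias Varga is treated as also owning Rosa Varga's interest in Crosswind Group plc, giving 64% + 36% = 100%.
By parent–child attribution (R3), Tobias Varga is treated as also owning Rosa Varga's interest in Orion Ventures LLC, giving 69% + 31% = 100%.
Chain via Crosswind Group plc → Ridgefield Media Ltd (R2): 100% × 64% × 26% = 16.64% of Copperline Capital LLC.
Chain via Orion Ventures LLC → Wildmere Pharma AG (R2): 100% × 92% × 55% = 50.6% of Copperline Capital LLC.
Direct interest in Copperline Capital LLC: 5%.
Aggregating (R1): 16.64% + 50.6% + 5% = 72.24%.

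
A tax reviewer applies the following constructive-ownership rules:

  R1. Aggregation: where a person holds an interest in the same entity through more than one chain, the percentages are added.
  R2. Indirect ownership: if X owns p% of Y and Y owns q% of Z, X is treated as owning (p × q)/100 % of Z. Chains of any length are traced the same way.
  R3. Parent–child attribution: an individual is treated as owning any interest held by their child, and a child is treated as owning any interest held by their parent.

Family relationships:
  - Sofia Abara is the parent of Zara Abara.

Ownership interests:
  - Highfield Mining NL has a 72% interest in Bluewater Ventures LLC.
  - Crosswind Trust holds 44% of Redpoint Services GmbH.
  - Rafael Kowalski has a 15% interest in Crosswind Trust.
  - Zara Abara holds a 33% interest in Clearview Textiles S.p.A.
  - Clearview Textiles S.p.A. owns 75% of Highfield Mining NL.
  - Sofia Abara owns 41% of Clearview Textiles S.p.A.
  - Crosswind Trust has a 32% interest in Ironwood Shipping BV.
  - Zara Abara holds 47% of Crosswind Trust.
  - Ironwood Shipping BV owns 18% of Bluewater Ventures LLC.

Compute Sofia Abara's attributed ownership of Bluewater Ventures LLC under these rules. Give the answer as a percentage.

By parent–child attribution (R3), Sofia Abara is treated as also owning Zara Abara's interest in Clearview Textiles S.p.A, giving 41% + 33% = 74%.
By parent–child attribution (R3), Sofia Abara is treated as owning Zara Abara's 47% interest in Crosswind Trust.
Chain via Clearview Textiles S.p.A. → Highfield Mining NL (R2): 74% × 75% × 72% = 39.96% of Bluewater Ventures LLC.
Chain via Crosswind Trust → Ironwood Shipping BV (R2): 47% × 32% × 18% = 2.7072% of Bluewater Ventures LLC.
Aggregating (R1): 39.96% + 2.7072% = 42.6672%.

42.6672%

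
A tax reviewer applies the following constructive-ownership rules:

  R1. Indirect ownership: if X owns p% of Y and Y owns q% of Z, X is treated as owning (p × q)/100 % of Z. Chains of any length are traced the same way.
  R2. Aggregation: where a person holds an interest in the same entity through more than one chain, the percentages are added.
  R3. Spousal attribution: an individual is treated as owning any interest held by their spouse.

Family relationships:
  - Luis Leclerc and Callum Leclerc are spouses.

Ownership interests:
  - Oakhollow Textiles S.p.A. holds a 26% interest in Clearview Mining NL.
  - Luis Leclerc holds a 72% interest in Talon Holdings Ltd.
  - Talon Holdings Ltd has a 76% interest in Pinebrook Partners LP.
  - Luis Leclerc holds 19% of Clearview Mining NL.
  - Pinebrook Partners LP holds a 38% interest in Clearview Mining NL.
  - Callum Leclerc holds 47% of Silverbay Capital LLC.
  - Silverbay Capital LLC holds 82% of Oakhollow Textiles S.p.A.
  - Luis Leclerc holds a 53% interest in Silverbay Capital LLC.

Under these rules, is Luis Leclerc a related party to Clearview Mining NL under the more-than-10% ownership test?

Yes

By spousal attribution (R3), Luis Leclerc is treated as also owning Callum Leclerc's interest in Silverbay Capital LLC, giving 53% + 47% = 100%.
Chain via Silverbay Capital LLC → Oakhollow Textiles S.p.A. (R1): 100% × 82% × 26% = 21.32% of Clearview Mining NL.
Chain via Talon Holdings Ltd → Pinebrook Partners LP (R1): 72% × 76% × 38% = 20.7936% of Clearview Mining NL.
Direct interest in Clearview Mining NL: 19%.
Aggregating (R2): 21.32% + 20.7936% + 19% = 61.1136%.
61.1136% exceeds the 10% threshold, so Luis is a related party to Clearview Mining NL.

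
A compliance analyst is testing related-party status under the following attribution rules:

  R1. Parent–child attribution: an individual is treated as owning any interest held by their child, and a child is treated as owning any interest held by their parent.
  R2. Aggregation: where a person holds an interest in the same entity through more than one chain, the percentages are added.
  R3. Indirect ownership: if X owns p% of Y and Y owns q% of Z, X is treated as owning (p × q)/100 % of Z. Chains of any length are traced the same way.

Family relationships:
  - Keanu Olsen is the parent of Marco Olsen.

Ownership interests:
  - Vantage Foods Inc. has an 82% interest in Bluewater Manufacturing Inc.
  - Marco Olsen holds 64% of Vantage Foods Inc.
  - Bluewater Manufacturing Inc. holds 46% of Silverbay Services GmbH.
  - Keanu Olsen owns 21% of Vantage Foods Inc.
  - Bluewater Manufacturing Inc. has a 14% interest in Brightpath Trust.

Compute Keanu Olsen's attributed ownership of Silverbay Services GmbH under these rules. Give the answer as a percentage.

By parent–child attribution (R1), Keanu Olsen is treated as also owning Marco Olsen's interest in Vantage Foods Inc, giving 21% + 64% = 85%.
Chain via Vantage Foods Inc. → Bluewater Manufacturing Inc. (R3): 85% × 82% × 46% = 32.062% of Silverbay Services GmbH.

32.062%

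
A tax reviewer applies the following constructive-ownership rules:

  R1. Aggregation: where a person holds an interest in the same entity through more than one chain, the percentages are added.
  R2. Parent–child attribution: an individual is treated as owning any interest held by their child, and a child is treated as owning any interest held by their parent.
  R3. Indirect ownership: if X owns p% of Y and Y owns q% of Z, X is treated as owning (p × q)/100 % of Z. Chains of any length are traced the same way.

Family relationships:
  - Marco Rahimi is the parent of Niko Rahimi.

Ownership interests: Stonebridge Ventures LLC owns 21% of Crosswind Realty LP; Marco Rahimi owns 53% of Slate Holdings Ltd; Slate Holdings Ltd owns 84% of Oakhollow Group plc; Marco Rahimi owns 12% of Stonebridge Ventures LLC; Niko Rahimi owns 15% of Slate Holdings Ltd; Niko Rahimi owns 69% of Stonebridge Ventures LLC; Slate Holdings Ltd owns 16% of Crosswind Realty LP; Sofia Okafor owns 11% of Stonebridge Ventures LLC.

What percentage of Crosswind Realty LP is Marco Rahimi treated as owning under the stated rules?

27.89%

By parent–child attribution (R2), Marco Rahimi is treated as also owning Niko Rahimi's interest in Slate Holdings Ltd, giving 53% + 15% = 68%.
By parent–child attribution (R2), Marco Rahimi is treated as also owning Niko Rahimi's interest in Stonebridge Ventures LLC, giving 12% + 69% = 81%.
Chain via Slate Holdings Ltd (R3): 68% × 16% = 10.88% of Crosswind Realty LP.
Chain via Stonebridge Ventures LLC (R3): 81% × 21% = 17.01% of Crosswind Realty LP.
Aggregating (R1): 10.88% + 17.01% = 27.89%.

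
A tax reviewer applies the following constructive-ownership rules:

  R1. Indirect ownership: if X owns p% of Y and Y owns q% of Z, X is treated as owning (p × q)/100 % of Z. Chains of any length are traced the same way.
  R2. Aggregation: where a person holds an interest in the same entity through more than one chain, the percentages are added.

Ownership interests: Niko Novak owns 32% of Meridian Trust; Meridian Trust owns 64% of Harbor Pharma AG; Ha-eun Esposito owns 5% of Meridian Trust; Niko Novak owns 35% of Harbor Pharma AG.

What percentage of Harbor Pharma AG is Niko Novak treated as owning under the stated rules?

55.48%

Chain via Meridian Trust (R1): 32% × 64% = 20.48% of Harbor Pharma AG.
Direct interest in Harbor Pharma AG: 35%.
Aggregating (R2): 20.48% + 35% = 55.48%.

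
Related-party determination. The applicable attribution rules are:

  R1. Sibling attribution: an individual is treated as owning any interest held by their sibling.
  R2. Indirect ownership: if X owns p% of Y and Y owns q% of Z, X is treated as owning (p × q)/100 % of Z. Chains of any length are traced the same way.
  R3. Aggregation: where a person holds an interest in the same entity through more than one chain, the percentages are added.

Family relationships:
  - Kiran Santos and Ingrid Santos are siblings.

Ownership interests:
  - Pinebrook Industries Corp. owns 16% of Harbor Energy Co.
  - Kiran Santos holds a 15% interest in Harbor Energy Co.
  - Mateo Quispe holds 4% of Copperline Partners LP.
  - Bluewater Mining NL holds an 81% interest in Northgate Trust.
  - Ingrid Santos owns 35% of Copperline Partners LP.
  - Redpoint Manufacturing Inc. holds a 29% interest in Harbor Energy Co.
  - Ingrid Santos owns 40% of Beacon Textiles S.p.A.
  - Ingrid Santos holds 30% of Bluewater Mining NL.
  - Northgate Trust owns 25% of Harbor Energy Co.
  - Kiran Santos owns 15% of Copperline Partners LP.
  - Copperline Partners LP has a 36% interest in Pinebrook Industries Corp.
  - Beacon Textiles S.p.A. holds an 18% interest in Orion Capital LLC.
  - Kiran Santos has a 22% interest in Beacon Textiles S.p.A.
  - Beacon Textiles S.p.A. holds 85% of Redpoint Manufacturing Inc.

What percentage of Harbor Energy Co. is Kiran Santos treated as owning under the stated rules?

39.238%

By sibling attribution (R1), Kiran Santos is treated as also owning Ingrid Santos's interest in Beacon Textiles S.p.A, giving 22% + 40% = 62%.
By sibling attribution (R1), Kiran Santos is treated as also owning Ingrid Santos's interest in Copperline Partners LP, giving 15% + 35% = 50%.
By sibling attribution (R1), Kiran Santos is treated as owning Ingrid Santos's 30% interest in Bluewater Mining NL.
Chain via Beacon Textiles S.p.A. → Redpoint Manufacturing Inc. (R2): 62% × 85% × 29% = 15.283% of Harbor Energy Co.
Chain via Copperline Partners LP → Pinebrook Industries Corp. (R2): 50% × 36% × 16% = 2.88% of Harbor Energy Co.
Direct interest in Harbor Energy Co: 15%.
Chain via Bluewater Mining NL → Northgate Trust (R2): 30% × 81% × 25% = 6.075% of Harbor Energy Co.
Aggregating (R3): 15.283% + 2.88% + 15% + 6.075% = 39.238%.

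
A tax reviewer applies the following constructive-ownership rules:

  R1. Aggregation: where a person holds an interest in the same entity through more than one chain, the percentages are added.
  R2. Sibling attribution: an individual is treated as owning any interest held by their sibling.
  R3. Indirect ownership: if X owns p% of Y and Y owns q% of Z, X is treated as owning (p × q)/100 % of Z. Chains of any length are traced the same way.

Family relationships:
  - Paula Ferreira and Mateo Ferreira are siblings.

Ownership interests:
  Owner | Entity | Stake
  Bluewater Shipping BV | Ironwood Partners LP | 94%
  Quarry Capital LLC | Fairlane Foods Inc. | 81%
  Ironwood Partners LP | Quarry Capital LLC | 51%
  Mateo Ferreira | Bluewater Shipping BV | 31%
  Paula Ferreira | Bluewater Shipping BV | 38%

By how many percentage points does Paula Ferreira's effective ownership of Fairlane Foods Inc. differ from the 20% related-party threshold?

By sibling attribution (R2), Paula Ferreira is treated as also owning Mateo Ferreira's interest in Bluewater Shipping BV, giving 38% + 31% = 69%.
Chain via Bluewater Shipping BV → Ironwood Partners LP → Quarry Capital LLC (R3): 69% × 94% × 51% × 81% = 26.793666% of Fairlane Foods Inc.
26.793666% exceeds the 20% threshold by 6.793666 percentage points.

6.793666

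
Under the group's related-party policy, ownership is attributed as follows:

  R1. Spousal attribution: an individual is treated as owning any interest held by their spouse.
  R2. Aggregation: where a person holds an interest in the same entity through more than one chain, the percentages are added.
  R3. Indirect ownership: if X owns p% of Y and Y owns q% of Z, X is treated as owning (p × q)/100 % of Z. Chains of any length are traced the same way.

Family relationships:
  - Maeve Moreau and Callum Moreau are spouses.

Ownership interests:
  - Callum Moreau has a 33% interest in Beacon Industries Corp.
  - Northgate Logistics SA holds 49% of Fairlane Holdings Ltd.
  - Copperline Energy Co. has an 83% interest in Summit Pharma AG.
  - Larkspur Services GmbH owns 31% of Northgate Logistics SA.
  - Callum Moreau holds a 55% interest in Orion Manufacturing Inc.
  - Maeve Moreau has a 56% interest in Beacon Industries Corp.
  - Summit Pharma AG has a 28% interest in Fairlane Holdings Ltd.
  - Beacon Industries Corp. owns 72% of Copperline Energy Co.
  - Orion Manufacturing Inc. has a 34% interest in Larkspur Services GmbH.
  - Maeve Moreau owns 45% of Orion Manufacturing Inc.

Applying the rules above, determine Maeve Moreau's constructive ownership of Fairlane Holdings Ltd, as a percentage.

20.056792%

By spousal attribution (R1), Maeve Moreau is treated as also owning Callum Moreau's interest in Orion Manufacturing Inc, giving 45% + 55% = 100%.
By spousal attribution (R1), Maeve Moreau is treated as also owning Callum Moreau's interest in Beacon Industries Corp, giving 56% + 33% = 89%.
Chain via Orion Manufacturing Inc. → Larkspur Services GmbH → Northgate Logistics SA (R3): 100% × 34% × 31% × 49% = 5.1646% of Fairlane Holdings Ltd.
Chain via Beacon Industries Corp. → Copperline Energy Co. → Summit Pharma AG (R3): 89% × 72% × 83% × 28% = 14.892192% of Fairlane Holdings Ltd.
Aggregating (R2): 5.1646% + 14.892192% = 20.056792%.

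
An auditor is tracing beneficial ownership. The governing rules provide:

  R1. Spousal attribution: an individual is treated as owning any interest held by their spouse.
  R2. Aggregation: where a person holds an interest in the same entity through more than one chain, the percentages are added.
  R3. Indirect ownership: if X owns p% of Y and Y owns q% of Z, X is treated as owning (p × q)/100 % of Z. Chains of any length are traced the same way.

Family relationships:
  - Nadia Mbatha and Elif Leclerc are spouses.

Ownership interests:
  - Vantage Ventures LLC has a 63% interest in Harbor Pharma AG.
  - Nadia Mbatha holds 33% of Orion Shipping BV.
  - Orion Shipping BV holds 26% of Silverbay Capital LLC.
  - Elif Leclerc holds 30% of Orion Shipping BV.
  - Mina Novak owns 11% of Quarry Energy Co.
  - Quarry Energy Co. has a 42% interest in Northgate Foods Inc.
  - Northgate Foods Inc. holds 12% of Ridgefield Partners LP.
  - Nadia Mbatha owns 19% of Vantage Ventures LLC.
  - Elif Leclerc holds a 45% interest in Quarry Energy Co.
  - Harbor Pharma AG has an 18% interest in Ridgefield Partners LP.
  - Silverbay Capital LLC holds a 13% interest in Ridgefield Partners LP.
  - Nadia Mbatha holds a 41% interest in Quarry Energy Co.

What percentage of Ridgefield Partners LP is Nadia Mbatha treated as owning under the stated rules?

8.6184%

By spousal attribution (R1), Nadia Mbatha is treated as also owning Elif Leclerc's interest in Orion Shipping BV, giving 33% + 30% = 63%.
By spousal attribution (R1), Nadia Mbatha is treated as also owning Elif Leclerc's interest in Quarry Energy Co, giving 41% + 45% = 86%.
Chain via Vantage Ventures LLC → Harbor Pharma AG (R3): 19% × 63% × 18% = 2.1546% of Ridgefield Partners LP.
Chain via Orion Shipping BV → Silverbay Capital LLC (R3): 63% × 26% × 13% = 2.1294% of Ridgefield Partners LP.
Chain via Quarry Energy Co. → Northgate Foods Inc. (R3): 86% × 42% × 12% = 4.3344% of Ridgefield Partners LP.
Aggregating (R2): 2.1546% + 2.1294% + 4.3344% = 8.6184%.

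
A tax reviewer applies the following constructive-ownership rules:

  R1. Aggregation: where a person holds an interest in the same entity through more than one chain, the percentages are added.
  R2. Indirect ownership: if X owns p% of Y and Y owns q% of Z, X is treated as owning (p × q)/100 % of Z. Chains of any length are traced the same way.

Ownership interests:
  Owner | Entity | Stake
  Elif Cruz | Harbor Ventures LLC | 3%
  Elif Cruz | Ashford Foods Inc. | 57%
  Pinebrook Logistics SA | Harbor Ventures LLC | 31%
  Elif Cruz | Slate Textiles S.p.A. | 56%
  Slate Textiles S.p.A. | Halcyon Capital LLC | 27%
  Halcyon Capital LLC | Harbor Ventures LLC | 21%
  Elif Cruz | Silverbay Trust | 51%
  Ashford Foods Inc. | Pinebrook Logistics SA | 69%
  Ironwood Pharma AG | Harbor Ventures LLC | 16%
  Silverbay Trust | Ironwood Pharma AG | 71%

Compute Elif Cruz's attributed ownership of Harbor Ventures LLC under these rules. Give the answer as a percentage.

24.1611%

Chain via Slate Textiles S.p.A. → Halcyon Capital LLC (R2): 56% × 27% × 21% = 3.1752% of Harbor Ventures LLC.
Chain via Ashford Foods Inc. → Pinebrook Logistics SA (R2): 57% × 69% × 31% = 12.1923% of Harbor Ventures LLC.
Chain via Silverbay Trust → Ironwood Pharma AG (R2): 51% × 71% × 16% = 5.7936% of Harbor Ventures LLC.
Direct interest in Harbor Ventures LLC: 3%.
Aggregating (R1): 3.1752% + 12.1923% + 5.7936% + 3% = 24.1611%.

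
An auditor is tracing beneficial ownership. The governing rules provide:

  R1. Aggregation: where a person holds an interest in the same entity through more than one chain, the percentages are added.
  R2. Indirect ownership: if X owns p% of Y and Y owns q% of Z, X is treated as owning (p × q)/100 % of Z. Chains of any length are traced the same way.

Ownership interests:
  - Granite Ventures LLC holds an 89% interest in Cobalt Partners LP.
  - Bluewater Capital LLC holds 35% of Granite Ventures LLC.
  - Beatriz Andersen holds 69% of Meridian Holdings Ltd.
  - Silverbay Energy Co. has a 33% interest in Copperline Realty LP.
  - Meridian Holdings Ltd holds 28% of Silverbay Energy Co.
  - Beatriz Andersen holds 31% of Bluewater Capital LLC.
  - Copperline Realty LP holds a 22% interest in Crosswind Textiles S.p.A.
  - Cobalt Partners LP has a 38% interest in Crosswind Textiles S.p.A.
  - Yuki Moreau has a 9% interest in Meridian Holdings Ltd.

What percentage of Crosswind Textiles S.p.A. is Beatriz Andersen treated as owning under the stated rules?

5.072102%

Chain via Bluewater Capital LLC → Granite Ventures LLC → Cobalt Partners LP (R2): 31% × 35% × 89% × 38% = 3.66947% of Crosswind Textiles S.p.A.
Chain via Meridian Holdings Ltd → Silverbay Energy Co. → Copperline Realty LP (R2): 69% × 28% × 33% × 22% = 1.402632% of Crosswind Textiles S.p.A.
Aggregating (R1): 3.66947% + 1.402632% = 5.072102%.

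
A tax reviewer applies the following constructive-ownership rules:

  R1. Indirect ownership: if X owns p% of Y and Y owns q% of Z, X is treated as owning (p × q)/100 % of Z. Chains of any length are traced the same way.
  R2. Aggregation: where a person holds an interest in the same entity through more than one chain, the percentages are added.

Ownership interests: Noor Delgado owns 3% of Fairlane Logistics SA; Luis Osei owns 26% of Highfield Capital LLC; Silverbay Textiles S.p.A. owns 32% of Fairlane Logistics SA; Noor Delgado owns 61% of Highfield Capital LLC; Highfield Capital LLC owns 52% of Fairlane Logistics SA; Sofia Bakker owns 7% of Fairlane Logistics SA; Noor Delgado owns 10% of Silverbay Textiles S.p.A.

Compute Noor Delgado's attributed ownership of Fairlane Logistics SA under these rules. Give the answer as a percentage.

37.92%

Chain via Highfield Capital LLC (R1): 61% × 52% = 31.72% of Fairlane Logistics SA.
Chain via Silverbay Textiles S.p.A. (R1): 10% × 32% = 3.2% of Fairlane Logistics SA.
Direct interest in Fairlane Logistics SA: 3%.
Aggregating (R2): 31.72% + 3.2% + 3% = 37.92%.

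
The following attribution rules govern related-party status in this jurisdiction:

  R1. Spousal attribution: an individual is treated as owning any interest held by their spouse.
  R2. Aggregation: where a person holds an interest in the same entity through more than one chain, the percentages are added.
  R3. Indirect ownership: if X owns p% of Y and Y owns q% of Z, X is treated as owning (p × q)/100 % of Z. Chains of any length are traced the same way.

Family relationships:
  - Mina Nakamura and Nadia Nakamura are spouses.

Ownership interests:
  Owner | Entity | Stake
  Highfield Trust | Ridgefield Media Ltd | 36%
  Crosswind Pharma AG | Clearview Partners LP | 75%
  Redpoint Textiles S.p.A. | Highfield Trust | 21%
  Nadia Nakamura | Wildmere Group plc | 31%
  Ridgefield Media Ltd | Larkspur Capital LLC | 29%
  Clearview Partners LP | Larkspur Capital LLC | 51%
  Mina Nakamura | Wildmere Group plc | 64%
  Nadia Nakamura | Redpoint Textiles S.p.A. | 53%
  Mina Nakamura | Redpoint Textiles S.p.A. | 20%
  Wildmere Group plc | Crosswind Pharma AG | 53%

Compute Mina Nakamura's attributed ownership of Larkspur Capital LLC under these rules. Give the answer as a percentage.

20.859327%

By spousal attribution (R1), Mina Nakamura is treated as also owning Nadia Nakamura's interest in Redpoint Textiles S.p.A, giving 20% + 53% = 73%.
By spousal attribution (R1), Mina Nakamura is treated as also owning Nadia Nakamura's interest in Wildmere Group plc, giving 64% + 31% = 95%.
Chain via Redpoint Textiles S.p.A. → Highfield Trust → Ridgefield Media Ltd (R3): 73% × 21% × 36% × 29% = 1.600452% of Larkspur Capital LLC.
Chain via Wildmere Group plc → Crosswind Pharma AG → Clearview Partners LP (R3): 95% × 53% × 75% × 51% = 19.258875% of Larkspur Capital LLC.
Aggregating (R2): 1.600452% + 19.258875% = 20.859327%.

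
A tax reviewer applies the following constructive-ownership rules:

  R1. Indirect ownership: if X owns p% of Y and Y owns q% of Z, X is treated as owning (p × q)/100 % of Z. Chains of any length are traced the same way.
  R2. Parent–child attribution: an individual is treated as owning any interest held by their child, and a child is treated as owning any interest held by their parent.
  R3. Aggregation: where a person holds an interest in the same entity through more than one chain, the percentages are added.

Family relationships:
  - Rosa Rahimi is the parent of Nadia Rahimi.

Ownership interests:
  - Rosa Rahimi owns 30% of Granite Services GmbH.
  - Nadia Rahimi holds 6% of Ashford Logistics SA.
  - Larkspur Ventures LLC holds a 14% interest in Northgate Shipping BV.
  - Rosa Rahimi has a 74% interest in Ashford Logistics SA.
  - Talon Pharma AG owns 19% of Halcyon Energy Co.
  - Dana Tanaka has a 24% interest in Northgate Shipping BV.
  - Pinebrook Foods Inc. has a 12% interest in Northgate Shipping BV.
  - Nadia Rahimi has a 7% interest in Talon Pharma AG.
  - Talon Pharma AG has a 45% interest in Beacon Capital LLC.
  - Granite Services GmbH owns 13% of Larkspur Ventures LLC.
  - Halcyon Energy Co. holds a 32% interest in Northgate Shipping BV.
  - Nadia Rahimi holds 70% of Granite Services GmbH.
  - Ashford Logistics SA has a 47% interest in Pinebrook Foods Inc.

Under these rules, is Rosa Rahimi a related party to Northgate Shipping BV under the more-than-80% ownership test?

By parent–child attribution (R2), Rosa Rahimi is treated as also owning Nadia Rahimi's interest in Ashford Logistics SA, giving 74% + 6% = 80%.
By parent–child attribution (R2), Rosa Rahimi is treated as also owning Nadia Rahimi's interest in Granite Services GmbH, giving 30% + 70% = 100%.
By parent–child attribution (R2), Rosa Rahimi is treated as owning Nadia Rahimi's 7% interest in Talon Pharma AG.
Chain via Ashford Logistics SA → Pinebrook Foods Inc. (R1): 80% × 47% × 12% = 4.512% of Northgate Shipping BV.
Chain via Granite Services GmbH → Larkspur Ventures LLC (R1): 100% × 13% × 14% = 1.82% of Northgate Shipping BV.
Chain via Talon Pharma AG → Halcyon Energy Co. (R1): 7% × 19% × 32% = 0.4256% of Northgate Shipping BV.
Aggregating (R3): 4.512% + 1.82% + 0.4256% = 6.7576%.
6.7576% does not exceed the 80% threshold, so Rosa is not a related party to Northgate Shipping BV.

No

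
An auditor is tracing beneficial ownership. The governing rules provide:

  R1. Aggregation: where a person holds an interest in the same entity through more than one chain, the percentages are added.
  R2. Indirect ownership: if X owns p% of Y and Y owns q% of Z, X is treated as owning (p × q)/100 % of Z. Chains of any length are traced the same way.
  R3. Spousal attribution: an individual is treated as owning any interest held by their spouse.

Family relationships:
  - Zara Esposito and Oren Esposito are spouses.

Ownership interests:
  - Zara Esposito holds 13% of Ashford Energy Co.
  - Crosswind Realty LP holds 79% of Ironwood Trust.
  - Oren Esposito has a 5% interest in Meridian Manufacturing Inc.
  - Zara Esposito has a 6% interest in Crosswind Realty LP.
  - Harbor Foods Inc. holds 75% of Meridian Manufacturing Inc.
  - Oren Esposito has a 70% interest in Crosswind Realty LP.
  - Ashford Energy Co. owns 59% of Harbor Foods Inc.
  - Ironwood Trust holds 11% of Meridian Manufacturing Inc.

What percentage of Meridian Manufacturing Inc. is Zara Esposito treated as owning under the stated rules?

By spousal attribution (R3), Zara Esposito is treated as also owning Oren Esposito's interest in Crosswind Realty LP, giving 6% + 70% = 76%.
By spousal attribution (R3), Zara Esposito is treated as owning Oren Esposito's 5% interest in Meridian Manufacturing Inc.
Chain via Ashford Energy Co. → Harbor Foods Inc. (R2): 13% × 59% × 75% = 5.7525% of Meridian Manufacturing Inc.
Chain via Crosswind Realty LP → Ironwood Trust (R2): 76% × 79% × 11% = 6.6044% of Meridian Manufacturing Inc.
Direct interest in Meridian Manufacturing Inc: 5%.
Aggregating (R1): 5.7525% + 6.6044% + 5% = 17.3569%.

17.3569%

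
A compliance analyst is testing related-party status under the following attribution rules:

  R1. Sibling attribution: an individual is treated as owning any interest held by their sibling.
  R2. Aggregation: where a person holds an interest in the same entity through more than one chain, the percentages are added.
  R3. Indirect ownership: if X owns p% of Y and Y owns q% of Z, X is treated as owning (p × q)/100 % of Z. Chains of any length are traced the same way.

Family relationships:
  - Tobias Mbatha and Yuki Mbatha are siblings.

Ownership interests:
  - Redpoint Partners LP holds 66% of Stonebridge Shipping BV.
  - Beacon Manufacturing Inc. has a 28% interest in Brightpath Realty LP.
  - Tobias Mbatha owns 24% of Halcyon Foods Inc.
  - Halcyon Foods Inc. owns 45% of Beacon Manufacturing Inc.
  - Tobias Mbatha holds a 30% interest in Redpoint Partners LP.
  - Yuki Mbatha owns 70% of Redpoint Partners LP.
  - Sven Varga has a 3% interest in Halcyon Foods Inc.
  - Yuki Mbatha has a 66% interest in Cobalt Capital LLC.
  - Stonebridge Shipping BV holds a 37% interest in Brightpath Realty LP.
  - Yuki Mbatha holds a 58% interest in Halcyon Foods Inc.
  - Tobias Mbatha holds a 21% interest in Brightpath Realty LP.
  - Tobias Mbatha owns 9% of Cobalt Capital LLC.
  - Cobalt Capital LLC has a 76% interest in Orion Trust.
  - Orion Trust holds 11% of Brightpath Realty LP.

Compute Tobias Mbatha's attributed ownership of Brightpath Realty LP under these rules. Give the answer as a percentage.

By sibling attribution (R1), Tobias Mbatha is treated as also owning Yuki Mbatha's interest in Cobalt Capital LLC, giving 9% + 66% = 75%.
By sibling attribution (R1), Tobias Mbatha is treated as also owning Yuki Mbatha's interest in Halcyon Foods Inc, giving 24% + 58% = 82%.
By sibling attribution (R1), Tobias Mbatha is treated as also owning Yuki Mbatha's interest in Redpoint Partners LP, giving 30% + 70% = 100%.
Chain via Cobalt Capital LLC → Orion Trust (R3): 75% × 76% × 11% = 6.27% of Brightpath Realty LP.
Chain via Halcyon Foods Inc. → Beacon Manufacturing Inc. (R3): 82% × 45% × 28% = 10.332% of Brightpath Realty LP.
Chain via Redpoint Partners LP → Stonebridge Shipping BV (R3): 100% × 66% × 37% = 24.42% of Brightpath Realty LP.
Direct interest in Brightpath Realty LP: 21%.
Aggregating (R2): 6.27% + 10.332% + 24.42% + 21% = 62.022%.

62.022%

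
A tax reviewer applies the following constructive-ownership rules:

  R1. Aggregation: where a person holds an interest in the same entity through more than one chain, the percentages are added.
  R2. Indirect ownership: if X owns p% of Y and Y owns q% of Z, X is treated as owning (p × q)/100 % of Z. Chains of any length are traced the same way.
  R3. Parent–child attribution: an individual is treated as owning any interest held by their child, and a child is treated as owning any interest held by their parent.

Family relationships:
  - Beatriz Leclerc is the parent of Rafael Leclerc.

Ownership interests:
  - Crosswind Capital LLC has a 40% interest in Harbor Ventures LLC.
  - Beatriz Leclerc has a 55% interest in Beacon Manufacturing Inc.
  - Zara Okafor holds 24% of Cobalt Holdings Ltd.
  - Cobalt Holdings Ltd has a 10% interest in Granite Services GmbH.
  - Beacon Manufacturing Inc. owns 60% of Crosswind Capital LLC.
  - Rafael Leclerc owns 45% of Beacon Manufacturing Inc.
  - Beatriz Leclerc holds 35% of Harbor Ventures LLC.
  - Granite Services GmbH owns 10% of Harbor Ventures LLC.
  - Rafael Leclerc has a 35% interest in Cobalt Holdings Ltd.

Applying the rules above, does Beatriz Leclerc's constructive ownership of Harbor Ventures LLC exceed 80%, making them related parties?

No

By parent–child attribution (R3), Beatriz Leclerc is treated as also owning Rafael Leclerc's interest in Beacon Manufacturing Inc, giving 55% + 45% = 100%.
By parent–child attribution (R3), Beatriz Leclerc is treated as owning Rafael Leclerc's 35% interest in Cobalt Holdings Ltd.
Chain via Beacon Manufacturing Inc. → Crosswind Capital LLC (R2): 100% × 60% × 40% = 24% of Harbor Ventures LLC.
Direct interest in Harbor Ventures LLC: 35%.
Chain via Cobalt Holdings Ltd → Granite Services GmbH (R2): 35% × 10% × 10% = 0.35% of Harbor Ventures LLC.
Aggregating (R1): 24% + 35% + 0.35% = 59.35%.
59.35% does not exceed the 80% threshold, so Beatriz is not a related party to Harbor Ventures LLC.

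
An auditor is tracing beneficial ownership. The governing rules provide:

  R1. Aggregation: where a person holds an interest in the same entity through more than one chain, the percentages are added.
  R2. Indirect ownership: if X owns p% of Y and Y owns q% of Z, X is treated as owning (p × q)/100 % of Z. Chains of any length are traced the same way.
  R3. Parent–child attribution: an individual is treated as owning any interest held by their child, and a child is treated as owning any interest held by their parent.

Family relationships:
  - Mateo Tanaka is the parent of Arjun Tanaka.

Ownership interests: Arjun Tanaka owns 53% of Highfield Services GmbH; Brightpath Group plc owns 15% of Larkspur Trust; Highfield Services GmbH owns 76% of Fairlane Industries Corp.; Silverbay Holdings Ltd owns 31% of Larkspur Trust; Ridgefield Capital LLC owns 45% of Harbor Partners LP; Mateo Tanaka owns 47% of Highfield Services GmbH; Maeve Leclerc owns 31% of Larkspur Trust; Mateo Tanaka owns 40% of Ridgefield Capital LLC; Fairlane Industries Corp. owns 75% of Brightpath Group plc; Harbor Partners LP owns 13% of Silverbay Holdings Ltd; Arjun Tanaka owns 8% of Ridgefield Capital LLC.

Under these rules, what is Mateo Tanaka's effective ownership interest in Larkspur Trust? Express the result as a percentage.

By parent–child attribution (R3), Mateo Tanaka is treated as also owning Arjun Tanaka's interest in Ridgefield Capital LLC, giving 40% + 8% = 48%.
By parent–child attribution (R3), Mateo Tanaka is treated as also owning Arjun Tanaka's interest in Highfield Services GmbH, giving 47% + 53% = 100%.
Chain via Ridgefield Capital LLC → Harbor Partners LP → Silverbay Holdings Ltd (R2): 48% × 45% × 13% × 31% = 0.87048% of Larkspur Trust.
Chain via Highfield Services GmbH → Fairlane Industries Corp. → Brightpath Group plc (R2): 100% × 76% × 75% × 15% = 8.55% of Larkspur Trust.
Aggregating (R1): 0.87048% + 8.55% = 9.42048%.

9.42048%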